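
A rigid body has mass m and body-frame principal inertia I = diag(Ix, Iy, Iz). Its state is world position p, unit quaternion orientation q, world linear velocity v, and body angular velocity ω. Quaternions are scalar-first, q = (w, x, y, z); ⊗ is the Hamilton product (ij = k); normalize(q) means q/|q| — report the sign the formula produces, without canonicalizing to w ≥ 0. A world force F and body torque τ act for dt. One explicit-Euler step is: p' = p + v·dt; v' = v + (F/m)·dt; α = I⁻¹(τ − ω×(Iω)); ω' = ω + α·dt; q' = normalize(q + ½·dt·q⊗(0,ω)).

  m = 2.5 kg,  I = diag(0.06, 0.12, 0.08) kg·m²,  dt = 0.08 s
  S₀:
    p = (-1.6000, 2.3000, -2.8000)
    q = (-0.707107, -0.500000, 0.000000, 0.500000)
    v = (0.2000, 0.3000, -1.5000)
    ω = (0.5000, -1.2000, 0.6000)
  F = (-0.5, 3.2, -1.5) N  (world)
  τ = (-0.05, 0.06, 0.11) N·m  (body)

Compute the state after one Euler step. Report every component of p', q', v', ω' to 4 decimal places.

p' = (-1.5840, 2.3240, -2.9200)
q' = (-0.7079, -0.4893, 0.0558, 0.5062)
v' = (0.1840, 0.4024, -1.5480)
ω' = (0.3949, -1.1560, 0.7460)

angular accel α = (-1.3133, 0.5500, 1.8250)
ω' = ω + α·dt = (0.3949, -1.1560, 0.7460)
q⊗(0,ω) = (-0.0500000, 0.2464465, 1.3985284, 0.1757358)
updated quaternion q' = (-0.7079, -0.4893, 0.0558, 0.5062)
a = F/m = (-0.2000, 1.2800, -0.6000)
new position p' = (-1.5840, 2.3240, -2.9200)
v + (F/m)dt = (0.1840, 0.4024, -1.5480)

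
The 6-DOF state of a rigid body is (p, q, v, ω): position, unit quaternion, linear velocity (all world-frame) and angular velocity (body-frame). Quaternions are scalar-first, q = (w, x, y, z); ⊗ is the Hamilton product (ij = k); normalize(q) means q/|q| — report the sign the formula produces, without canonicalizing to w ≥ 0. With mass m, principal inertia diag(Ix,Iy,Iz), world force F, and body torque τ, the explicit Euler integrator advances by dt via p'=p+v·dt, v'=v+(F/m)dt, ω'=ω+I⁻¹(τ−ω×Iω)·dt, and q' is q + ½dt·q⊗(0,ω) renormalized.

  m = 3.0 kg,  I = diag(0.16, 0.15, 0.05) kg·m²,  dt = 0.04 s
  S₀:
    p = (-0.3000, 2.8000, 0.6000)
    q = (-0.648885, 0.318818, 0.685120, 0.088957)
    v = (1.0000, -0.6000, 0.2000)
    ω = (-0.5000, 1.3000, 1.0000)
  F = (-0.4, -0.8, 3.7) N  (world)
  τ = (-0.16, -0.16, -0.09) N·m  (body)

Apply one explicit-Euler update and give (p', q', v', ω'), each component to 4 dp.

p' = (-0.2600, 2.7760, 0.6080)
q' = (-0.6649, 0.3365, 0.6606, 0.0911)
v' = (0.9947, -0.6107, 0.2493)
ω' = (-0.5075, 1.2720, 0.9228)

α = I⁻¹(τ − ω×Iω) = (-0.1875, -0.7000, -1.9300)
ω' = ω + α·dt = (-0.5075, 1.2720, 0.9228)
2q̇ = q⊗(0,ω) = (-0.8202040, 0.8939184, -1.2068470, 0.1081384)
q' = normalize(q + ½dt·q⊗(0,ω)) = (-0.6649, 0.3365, 0.6606, 0.0911)
a = (-0.1333, -0.2667, 1.2333)
p + v·dt = (-0.2600, 2.7760, 0.6080)
v + (F/m)dt = (0.9947, -0.6107, 0.2493)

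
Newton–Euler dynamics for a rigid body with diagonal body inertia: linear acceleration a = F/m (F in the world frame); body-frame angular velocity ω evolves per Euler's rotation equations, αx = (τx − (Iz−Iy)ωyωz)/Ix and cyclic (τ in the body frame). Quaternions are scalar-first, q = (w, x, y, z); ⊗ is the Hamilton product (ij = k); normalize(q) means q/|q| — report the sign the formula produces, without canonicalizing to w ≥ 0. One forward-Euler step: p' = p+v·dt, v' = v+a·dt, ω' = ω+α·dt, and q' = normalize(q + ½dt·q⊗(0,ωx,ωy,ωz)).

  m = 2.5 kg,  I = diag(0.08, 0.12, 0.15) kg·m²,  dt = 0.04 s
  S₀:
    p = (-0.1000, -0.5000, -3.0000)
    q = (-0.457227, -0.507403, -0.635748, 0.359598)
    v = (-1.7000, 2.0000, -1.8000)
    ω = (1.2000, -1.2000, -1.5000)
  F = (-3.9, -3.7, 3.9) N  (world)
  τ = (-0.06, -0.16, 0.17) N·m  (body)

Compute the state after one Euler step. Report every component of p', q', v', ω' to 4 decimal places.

gyro term ω×Iω = (0.0540, 0.1260, -0.0576)
(τ − ω×Iω)/I = (-1.4250, -2.3833, 1.5173)
ω' = ω + α·dt = (1.1430, -1.2953, -1.4393)
q⊗(0,ω) = (0.3853830, 0.8364672, 0.2190855, 2.0576217)
updated quaternion q' = (-0.4491, -0.4902, -0.6307, 0.4003)
new position p' = (-0.1680, -0.4200, -3.0720)
v' = v + a·dt = (-1.7624, 1.9408, -1.7376)

p' = (-0.1680, -0.4200, -3.0720)
q' = (-0.4491, -0.4902, -0.6307, 0.4003)
v' = (-1.7624, 1.9408, -1.7376)
ω' = (1.1430, -1.2953, -1.4393)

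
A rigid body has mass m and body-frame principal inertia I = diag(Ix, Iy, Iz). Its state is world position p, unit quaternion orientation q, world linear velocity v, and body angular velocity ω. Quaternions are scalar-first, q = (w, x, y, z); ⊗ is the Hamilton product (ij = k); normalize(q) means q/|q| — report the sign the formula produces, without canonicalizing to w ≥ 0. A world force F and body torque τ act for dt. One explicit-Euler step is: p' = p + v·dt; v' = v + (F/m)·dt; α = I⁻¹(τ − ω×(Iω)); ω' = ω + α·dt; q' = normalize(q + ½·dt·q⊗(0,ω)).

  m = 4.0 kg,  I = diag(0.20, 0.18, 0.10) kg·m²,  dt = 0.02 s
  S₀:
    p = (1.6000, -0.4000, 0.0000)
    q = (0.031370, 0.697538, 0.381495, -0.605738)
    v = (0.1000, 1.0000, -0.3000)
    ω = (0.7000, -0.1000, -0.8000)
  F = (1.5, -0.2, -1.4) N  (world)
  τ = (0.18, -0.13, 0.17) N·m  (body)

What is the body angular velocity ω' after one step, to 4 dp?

ω' = (0.7186, -0.1082, -0.7663)

precession coupling ω×(Iω) = (-0.0064, -0.0560, 0.0014)
angular accel α = (0.9320, -0.4111, 1.6860)
new body rate ω' = (0.7186, -0.1082, -0.7663)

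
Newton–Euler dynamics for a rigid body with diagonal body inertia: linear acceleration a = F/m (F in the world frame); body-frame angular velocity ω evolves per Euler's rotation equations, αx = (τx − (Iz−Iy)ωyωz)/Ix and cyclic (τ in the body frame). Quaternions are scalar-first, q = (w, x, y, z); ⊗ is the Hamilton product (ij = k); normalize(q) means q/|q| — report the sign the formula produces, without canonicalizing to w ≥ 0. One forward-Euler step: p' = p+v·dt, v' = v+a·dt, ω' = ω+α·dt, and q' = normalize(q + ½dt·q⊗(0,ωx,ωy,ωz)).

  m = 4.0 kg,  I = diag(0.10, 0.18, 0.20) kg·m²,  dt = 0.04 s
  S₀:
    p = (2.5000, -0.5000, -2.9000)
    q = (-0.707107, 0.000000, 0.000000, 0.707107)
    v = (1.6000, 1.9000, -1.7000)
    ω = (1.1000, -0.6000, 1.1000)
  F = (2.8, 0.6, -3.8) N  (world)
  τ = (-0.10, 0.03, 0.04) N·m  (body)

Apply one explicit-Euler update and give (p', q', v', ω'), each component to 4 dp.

new position p' = (2.5640, -0.4240, -2.9680)
v + (F/m)dt = (1.6280, 1.9060, -1.7380)
(τ − ω×Iω)/I = (-0.8680, 0.8389, 0.4640)
new body rate ω' = (1.0653, -0.5664, 1.1186)
2q̇ = q⊗(0,ω) = (-0.7778177, -0.3535535, 1.2020819, -0.7778177)
q' = normalize(q + ½dt·q⊗(0,ω)) = (-0.7223, -0.0071, 0.0240, 0.6912)

p' = (2.5640, -0.4240, -2.9680)
q' = (-0.7223, -0.0071, 0.0240, 0.6912)
v' = (1.6280, 1.9060, -1.7380)
ω' = (1.0653, -0.5664, 1.1186)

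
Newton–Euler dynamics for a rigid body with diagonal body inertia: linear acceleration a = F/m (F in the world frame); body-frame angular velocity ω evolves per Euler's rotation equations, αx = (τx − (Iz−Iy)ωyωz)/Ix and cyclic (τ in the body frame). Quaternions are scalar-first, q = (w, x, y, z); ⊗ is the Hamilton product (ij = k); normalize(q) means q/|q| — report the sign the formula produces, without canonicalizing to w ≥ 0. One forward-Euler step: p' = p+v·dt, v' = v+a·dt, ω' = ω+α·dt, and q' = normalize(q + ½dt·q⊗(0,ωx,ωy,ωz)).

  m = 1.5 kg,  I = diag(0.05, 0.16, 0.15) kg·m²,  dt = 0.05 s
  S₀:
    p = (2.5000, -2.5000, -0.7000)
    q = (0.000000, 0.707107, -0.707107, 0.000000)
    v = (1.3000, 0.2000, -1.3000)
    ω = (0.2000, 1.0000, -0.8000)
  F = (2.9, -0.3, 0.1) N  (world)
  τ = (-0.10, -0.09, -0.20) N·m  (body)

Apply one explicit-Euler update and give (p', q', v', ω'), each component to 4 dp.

ω×(Iω) gyroscopic = (0.0080, 0.0160, 0.0220)
angular accel α = (-2.1600, -0.6625, -1.4800)
ω' = ω + α·dt = (0.0920, 0.9669, -0.8740)
q⊗(0,ω) = (0.5656856, 0.5656856, 0.5656856, 0.8485284)
updated quaternion q' = (0.0141, 0.7209, -0.6926, 0.0212)
linear accel F/m = (1.9333, -0.2000, 0.0667)
p' = p + v·dt = (2.5650, -2.4900, -0.7650)
v + (F/m)dt = (1.3967, 0.1900, -1.2967)

p' = (2.5650, -2.4900, -0.7650)
q' = (0.0141, 0.7209, -0.6926, 0.0212)
v' = (1.3967, 0.1900, -1.2967)
ω' = (0.0920, 0.9669, -0.8740)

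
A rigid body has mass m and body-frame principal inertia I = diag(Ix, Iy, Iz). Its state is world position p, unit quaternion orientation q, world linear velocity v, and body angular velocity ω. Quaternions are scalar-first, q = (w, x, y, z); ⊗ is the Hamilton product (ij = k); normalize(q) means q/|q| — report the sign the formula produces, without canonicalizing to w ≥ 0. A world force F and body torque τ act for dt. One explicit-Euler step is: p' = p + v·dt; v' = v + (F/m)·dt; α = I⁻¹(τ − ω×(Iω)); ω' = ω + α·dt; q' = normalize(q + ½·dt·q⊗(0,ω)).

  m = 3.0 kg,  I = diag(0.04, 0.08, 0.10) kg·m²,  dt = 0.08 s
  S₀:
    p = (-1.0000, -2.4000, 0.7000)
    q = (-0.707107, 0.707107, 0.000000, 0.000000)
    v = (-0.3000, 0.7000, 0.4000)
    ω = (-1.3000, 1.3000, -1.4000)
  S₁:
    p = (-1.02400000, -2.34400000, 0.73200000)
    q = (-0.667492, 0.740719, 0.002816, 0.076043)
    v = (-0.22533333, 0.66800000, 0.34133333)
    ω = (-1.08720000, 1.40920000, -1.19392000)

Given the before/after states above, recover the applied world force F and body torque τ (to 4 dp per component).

F = (2.8000, -1.2000, -2.2000)
τ = (0.0700, 0.0000, 0.1900)

Δω = ω₁−ω₀ = (0.21280000, 0.10920000, 0.20608000)
precession coupling = (-0.0364, -0.1092, -0.0676)
applied torque τ = (0.0700, 0.0000, 0.1900)
Δv = v₁−v₀ = (0.07466667, -0.03200000, -0.05866667)
F = m·Δv/dt = (2.8000, -1.2000, -2.2000)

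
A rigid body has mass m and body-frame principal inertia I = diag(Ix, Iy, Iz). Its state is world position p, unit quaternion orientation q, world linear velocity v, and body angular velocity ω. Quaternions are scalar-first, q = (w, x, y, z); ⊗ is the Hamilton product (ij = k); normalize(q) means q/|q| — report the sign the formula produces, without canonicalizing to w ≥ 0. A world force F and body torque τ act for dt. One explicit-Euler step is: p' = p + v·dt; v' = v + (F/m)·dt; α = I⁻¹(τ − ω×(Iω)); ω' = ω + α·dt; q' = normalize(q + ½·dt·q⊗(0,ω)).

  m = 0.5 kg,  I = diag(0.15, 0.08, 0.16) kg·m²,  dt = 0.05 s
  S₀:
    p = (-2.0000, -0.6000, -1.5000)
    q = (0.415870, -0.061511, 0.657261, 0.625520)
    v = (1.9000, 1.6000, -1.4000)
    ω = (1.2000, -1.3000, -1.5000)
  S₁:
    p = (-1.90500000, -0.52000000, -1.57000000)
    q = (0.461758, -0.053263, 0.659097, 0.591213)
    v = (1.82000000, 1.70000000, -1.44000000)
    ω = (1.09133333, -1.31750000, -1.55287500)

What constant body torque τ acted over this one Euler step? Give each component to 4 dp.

rate change Δω = (-0.10866667, -0.01750000, -0.05287500)
precession coupling = (0.1560, 0.0180, 0.1092)
τ = I·(Δω/dt) + ω₀×(Iω₀) = (-0.1700, -0.0100, -0.0600)

τ = (-0.1700, -0.0100, -0.0600)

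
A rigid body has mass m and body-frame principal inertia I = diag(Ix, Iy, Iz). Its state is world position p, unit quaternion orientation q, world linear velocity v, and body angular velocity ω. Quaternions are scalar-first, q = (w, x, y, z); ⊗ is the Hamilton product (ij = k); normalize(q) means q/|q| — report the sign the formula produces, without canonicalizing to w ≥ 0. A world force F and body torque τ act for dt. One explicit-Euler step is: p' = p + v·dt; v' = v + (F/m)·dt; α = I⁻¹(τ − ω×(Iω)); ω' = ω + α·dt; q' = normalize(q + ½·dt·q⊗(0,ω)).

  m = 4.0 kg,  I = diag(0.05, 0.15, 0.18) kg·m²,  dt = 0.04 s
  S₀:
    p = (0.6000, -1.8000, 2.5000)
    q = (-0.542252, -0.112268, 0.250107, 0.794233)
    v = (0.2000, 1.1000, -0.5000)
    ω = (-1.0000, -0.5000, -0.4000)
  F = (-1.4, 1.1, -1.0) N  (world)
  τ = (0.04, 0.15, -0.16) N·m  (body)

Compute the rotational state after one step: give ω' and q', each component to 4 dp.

ω×(Iω) gyroscopic = (0.0060, -0.0520, 0.0500)
angular accel α = (0.6800, 1.3467, -1.1667)
ω' = ω + α·dt = (-0.9728, -0.4461, -0.4467)
2q̇ = q⊗(0,ω) = (0.3304787, 0.8393257, -0.5680142, 0.5231418)
q' = normalize(q + ½dt·q⊗(0,ω)) = (-0.5355, -0.0955, 0.2387, 0.8045)

ω' = (-0.9728, -0.4461, -0.4467)
q' = (-0.5355, -0.0955, 0.2387, 0.8045)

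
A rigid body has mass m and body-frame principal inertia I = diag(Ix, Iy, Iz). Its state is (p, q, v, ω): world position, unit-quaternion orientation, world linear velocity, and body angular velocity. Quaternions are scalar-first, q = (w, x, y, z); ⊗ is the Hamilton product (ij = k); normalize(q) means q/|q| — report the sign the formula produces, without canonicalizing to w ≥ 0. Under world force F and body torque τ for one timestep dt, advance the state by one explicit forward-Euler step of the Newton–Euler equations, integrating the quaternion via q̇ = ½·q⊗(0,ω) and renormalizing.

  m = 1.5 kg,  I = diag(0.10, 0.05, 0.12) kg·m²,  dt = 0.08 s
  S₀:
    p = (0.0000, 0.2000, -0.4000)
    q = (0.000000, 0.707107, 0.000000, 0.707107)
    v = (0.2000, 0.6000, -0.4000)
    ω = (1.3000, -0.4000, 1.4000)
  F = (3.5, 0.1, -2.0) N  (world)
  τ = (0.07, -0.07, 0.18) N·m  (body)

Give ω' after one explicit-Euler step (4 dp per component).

ω' = (1.3874, -0.4538, 1.5027)

ω×(Iω) gyroscopic = (-0.0392, -0.0364, 0.0260)
α = I⁻¹(τ − ω×Iω) = (1.0920, -0.6720, 1.2833)
ω' = ω + α·dt = (1.3874, -0.4538, 1.5027)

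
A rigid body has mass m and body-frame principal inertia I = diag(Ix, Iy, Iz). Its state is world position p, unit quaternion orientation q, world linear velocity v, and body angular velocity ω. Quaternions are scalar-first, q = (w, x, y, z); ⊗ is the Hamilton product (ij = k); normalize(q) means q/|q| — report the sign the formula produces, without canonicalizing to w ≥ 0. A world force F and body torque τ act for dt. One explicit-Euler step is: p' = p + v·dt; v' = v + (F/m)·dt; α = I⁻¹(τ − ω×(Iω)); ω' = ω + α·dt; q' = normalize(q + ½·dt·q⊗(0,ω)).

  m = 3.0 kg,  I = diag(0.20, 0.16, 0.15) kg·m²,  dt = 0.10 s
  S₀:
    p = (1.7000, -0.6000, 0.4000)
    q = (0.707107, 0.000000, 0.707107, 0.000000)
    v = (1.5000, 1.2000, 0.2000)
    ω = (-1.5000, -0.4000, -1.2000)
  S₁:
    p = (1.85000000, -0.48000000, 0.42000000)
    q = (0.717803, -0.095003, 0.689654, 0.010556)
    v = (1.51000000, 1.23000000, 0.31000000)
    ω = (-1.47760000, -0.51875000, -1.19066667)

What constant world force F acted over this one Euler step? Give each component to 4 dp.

F = (0.3000, 0.9000, 3.3000)

v₁ − v₀ = (0.01000000, 0.03000000, 0.11000000)
m·(v₁−v₀)/dt = (0.3000, 0.9000, 3.3000)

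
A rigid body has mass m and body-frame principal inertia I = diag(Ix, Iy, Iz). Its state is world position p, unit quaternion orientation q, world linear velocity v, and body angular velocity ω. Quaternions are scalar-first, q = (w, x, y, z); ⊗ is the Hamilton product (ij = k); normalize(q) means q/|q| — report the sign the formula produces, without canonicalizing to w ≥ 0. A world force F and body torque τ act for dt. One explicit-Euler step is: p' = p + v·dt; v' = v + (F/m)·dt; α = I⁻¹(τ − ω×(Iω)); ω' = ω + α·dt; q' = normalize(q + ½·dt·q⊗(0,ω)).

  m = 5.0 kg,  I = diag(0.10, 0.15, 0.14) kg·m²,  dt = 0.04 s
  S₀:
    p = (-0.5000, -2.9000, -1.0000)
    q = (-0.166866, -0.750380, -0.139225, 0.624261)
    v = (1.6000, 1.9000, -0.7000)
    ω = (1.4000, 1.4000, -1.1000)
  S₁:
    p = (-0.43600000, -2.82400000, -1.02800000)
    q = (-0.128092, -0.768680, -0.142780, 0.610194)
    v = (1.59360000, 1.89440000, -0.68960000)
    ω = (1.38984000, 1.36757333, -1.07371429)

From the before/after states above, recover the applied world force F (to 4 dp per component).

F = (-0.8000, -0.7000, 1.3000)

Δv = v₁−v₀ = (-0.00640000, -0.00560000, 0.01040000)
m·(v₁−v₀)/dt = (-0.8000, -0.7000, 1.3000)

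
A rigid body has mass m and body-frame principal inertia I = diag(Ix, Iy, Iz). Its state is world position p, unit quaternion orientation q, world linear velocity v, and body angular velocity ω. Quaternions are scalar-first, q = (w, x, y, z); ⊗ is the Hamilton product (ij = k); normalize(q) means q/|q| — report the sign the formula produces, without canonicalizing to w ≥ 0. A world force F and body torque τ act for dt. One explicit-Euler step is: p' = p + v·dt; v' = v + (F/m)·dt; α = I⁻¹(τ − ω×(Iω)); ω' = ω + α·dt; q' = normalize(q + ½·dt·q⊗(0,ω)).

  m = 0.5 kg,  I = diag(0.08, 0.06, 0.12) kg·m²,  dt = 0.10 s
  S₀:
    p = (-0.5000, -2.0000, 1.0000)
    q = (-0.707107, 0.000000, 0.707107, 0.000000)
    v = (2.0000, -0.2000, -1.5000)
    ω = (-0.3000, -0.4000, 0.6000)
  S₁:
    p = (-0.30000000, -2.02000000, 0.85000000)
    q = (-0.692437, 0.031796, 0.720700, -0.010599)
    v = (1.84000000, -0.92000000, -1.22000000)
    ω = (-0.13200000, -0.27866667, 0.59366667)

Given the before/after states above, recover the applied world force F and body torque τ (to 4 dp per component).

ω₁ − ω₀ = (0.16800000, 0.12133333, -0.00633333)
precession coupling = (-0.0144, 0.0072, -0.0024)
applied torque τ = (0.1200, 0.0800, -0.0100)
v₁ − v₀ = (-0.16000000, -0.72000000, 0.28000000)
F = m·Δv/dt = (-0.8000, -3.6000, 1.4000)

F = (-0.8000, -3.6000, 1.4000)
τ = (0.1200, 0.0800, -0.0100)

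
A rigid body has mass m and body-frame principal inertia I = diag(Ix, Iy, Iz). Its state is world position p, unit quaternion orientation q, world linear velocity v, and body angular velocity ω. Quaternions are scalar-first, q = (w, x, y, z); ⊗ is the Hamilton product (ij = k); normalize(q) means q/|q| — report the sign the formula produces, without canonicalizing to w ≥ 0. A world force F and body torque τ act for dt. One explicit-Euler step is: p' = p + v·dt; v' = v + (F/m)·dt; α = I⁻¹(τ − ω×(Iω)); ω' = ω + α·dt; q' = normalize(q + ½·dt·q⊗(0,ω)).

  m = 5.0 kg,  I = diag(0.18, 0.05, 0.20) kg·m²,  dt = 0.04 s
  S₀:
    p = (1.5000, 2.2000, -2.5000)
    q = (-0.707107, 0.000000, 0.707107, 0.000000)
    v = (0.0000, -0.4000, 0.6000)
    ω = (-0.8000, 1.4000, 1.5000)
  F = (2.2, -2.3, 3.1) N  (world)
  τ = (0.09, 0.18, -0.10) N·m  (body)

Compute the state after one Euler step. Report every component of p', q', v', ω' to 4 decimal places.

p' = (1.5000, 2.1840, -2.4760)
q' = (-0.7262, 0.0325, 0.6866, -0.0099)
v' = (0.0176, -0.4184, 0.6248)
ω' = (-0.8500, 1.5248, 1.4509)

p' = p + v·dt = (1.5000, 2.1840, -2.4760)
v + (F/m)dt = (0.0176, -0.4184, 0.6248)
(τ − ω×Iω)/I = (-1.2500, 3.1200, -1.2280)
ω + α·dt = (-0.8500, 1.5248, 1.4509)
Hamilton product q⊗(0,ω) = (-0.9899498, 1.6263461, -0.9899498, -0.4949749)
q + ½dt·q⊗(0,ω), renormalized = (-0.7262, 0.0325, 0.6866, -0.0099)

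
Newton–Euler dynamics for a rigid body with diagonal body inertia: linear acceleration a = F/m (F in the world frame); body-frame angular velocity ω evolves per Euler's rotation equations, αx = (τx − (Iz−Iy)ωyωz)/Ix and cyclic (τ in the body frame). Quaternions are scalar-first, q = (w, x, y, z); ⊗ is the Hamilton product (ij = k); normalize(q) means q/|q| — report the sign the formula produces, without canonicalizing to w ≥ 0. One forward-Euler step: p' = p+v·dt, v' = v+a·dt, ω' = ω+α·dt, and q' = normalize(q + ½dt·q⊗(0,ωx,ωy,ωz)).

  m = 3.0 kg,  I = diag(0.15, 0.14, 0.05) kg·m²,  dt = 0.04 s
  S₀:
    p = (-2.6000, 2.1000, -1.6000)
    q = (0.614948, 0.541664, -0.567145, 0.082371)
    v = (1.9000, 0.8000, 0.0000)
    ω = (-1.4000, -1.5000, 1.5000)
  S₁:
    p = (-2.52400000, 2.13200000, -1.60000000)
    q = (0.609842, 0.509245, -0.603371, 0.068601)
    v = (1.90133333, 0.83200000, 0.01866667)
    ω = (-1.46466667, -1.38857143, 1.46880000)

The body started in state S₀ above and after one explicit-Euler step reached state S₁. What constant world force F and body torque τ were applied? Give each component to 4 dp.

F = (0.1000, 2.4000, 1.4000)
τ = (-0.0400, 0.1800, -0.0600)

velocity change Δv = (0.00133333, 0.03200000, 0.01866667)
F = m·Δv/dt = (0.1000, 2.4000, 1.4000)
ω₁ − ω₀ = (-0.06466667, 0.11142857, -0.03120000)
ω₀×(Iω₀) = (0.2025, -0.2100, -0.0210)
applied torque τ = (-0.0400, 0.1800, -0.0600)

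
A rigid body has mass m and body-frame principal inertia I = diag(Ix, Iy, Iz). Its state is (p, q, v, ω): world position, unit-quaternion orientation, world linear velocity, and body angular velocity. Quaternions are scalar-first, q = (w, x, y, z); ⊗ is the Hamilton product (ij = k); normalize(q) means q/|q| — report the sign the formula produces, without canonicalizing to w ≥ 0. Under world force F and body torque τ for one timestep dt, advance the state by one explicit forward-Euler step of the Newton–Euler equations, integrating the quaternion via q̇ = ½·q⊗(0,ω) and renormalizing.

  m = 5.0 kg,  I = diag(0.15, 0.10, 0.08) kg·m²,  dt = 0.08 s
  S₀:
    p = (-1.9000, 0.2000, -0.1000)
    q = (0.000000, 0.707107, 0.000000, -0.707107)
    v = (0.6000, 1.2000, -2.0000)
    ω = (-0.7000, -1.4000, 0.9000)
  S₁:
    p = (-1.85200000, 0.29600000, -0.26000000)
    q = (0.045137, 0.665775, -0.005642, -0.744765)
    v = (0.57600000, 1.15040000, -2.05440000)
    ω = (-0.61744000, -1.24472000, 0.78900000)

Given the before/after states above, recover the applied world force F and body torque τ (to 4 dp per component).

Δω = ω₁−ω₀ = (0.08256000, 0.15528000, -0.11100000)
applied torque τ = (0.1800, 0.1500, -0.1600)
v₁ − v₀ = (-0.02400000, -0.04960000, -0.05440000)
m·(v₁−v₀)/dt = (-1.5000, -3.1000, -3.4000)

F = (-1.5000, -3.1000, -3.4000)
τ = (0.1800, 0.1500, -0.1600)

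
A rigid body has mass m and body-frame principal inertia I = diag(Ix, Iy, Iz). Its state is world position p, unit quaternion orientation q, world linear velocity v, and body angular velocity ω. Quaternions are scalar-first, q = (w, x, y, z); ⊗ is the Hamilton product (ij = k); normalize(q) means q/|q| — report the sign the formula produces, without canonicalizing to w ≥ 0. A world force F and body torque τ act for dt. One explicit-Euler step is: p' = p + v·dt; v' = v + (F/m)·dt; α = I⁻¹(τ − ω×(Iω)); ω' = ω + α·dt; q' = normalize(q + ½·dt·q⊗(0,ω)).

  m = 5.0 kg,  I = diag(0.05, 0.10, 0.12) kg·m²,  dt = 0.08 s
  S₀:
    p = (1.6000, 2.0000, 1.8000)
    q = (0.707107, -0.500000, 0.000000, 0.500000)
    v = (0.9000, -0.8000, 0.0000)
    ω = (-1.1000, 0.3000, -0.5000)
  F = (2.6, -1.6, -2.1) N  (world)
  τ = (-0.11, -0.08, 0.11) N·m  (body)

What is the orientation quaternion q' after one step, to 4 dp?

q' = (0.6942, -0.5364, -0.0235, 0.4793)

Hamilton product q⊗(0,ω) = (-0.3000000, -0.9278177, -0.5878679, -0.5035535)
updated quaternion q' = (0.6942, -0.5364, -0.0235, 0.4793)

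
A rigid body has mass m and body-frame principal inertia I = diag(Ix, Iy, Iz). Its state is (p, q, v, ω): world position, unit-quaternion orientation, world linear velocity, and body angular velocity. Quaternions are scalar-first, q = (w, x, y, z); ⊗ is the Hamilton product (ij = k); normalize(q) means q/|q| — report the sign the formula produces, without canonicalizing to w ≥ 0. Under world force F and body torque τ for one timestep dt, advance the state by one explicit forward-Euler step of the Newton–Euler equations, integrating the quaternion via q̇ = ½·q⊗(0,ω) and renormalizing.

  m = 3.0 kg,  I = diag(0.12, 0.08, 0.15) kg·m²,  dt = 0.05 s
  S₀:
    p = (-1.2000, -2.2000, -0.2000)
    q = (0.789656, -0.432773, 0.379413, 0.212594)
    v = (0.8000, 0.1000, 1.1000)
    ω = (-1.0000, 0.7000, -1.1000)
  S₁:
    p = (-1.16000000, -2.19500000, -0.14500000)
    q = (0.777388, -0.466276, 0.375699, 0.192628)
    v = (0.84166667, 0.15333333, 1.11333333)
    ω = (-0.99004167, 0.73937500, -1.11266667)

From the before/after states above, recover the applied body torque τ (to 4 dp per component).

τ = (-0.0300, 0.0300, -0.0100)

rate change Δω = (0.00995833, 0.03937500, -0.01266667)
τ = I·(Δω/dt) + ω₀×(Iω₀) = (-0.0300, 0.0300, -0.0100)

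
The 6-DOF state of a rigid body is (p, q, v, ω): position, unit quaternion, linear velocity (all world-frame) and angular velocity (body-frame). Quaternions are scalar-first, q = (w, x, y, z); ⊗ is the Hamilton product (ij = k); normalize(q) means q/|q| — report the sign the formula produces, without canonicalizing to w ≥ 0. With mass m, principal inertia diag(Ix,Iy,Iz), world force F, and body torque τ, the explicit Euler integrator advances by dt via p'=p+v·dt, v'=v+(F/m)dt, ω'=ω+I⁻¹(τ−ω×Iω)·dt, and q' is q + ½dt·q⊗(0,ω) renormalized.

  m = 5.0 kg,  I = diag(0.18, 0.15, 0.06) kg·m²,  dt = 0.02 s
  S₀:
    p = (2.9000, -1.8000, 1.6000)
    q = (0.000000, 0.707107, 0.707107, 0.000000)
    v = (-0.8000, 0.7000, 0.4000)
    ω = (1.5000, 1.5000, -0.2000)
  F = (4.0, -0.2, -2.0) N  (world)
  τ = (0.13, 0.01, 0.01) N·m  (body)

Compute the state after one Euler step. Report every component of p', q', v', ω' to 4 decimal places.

a = F/m = (0.8000, -0.0400, -0.4000)
p' = p + v·dt = (2.8840, -1.7860, 1.6080)
v' = v + a·dt = (-0.7840, 0.6992, 0.3920)
precession coupling ω×(Iω) = (0.0270, -0.0360, -0.0675)
(τ − ω×Iω)/I = (0.5722, 0.3067, 1.2917)
ω + α·dt = (1.5114, 1.5061, -0.1742)
Hamilton product q⊗(0,ω) = (-2.1213210, -0.1414214, 0.1414214, 0.0000000)
updated quaternion q' = (-0.0212, 0.7055, 0.7084, 0.0000)

p' = (2.8840, -1.7860, 1.6080)
q' = (-0.0212, 0.7055, 0.7084, 0.0000)
v' = (-0.7840, 0.6992, 0.3920)
ω' = (1.5114, 1.5061, -0.1742)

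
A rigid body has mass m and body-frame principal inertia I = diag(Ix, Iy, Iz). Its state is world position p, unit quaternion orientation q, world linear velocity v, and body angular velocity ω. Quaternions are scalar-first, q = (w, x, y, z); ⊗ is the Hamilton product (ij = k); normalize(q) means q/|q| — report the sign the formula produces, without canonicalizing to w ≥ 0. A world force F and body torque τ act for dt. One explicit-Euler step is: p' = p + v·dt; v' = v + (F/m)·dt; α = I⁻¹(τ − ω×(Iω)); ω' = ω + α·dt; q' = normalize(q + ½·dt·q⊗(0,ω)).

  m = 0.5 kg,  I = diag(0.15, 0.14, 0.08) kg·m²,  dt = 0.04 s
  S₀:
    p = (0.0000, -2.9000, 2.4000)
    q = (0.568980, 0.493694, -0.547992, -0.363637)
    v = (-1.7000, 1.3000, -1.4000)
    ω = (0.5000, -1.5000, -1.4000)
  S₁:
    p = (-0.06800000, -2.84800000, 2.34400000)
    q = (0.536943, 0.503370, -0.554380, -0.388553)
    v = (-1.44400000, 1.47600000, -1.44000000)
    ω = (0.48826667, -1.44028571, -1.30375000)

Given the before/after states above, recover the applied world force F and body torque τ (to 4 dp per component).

v₁ − v₀ = (0.25600000, 0.17600000, -0.04000000)
m·(v₁−v₀)/dt = (3.2000, 2.2000, -0.5000)
Δω = ω₁−ω₀ = (-0.01173333, 0.05971429, 0.09625000)
applied torque τ = (-0.1700, 0.1600, 0.2000)

F = (3.2000, 2.2000, -0.5000)
τ = (-0.1700, 0.1600, 0.2000)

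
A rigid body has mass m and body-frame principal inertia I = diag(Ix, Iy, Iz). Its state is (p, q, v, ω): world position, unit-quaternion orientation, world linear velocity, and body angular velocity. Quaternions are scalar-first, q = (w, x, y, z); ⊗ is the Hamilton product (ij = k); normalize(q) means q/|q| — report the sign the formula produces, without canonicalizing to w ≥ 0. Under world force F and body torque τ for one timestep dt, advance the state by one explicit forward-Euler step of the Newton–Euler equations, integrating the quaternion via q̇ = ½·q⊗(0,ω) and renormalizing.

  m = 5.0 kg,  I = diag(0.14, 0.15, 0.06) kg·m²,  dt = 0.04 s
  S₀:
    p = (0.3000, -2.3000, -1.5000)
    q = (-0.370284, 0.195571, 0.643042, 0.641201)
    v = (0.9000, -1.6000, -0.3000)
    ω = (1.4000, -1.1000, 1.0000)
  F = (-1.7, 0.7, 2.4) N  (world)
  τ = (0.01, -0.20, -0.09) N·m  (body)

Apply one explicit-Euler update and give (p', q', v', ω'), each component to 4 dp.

a = (-0.3400, 0.1400, 0.4800)
p' = p + v·dt = (0.3360, -2.3640, -1.5120)
v + (F/m)dt = (0.8864, -1.5944, -0.2808)
precession coupling ω×(Iω) = (0.0990, 0.1120, -0.0154)
(τ − ω×Iω)/I = (-0.6357, -2.0800, -1.2433)
ω + α·dt = (1.3746, -1.1832, 0.9503)
2q̇ = q⊗(0,ω) = (-0.2076542, 0.8299655, 1.1094228, -1.4856709)
updated quaternion q' = (-0.3741, 0.2120, 0.6647, 0.6110)

p' = (0.3360, -2.3640, -1.5120)
q' = (-0.3741, 0.2120, 0.6647, 0.6110)
v' = (0.8864, -1.5944, -0.2808)
ω' = (1.3746, -1.1832, 0.9503)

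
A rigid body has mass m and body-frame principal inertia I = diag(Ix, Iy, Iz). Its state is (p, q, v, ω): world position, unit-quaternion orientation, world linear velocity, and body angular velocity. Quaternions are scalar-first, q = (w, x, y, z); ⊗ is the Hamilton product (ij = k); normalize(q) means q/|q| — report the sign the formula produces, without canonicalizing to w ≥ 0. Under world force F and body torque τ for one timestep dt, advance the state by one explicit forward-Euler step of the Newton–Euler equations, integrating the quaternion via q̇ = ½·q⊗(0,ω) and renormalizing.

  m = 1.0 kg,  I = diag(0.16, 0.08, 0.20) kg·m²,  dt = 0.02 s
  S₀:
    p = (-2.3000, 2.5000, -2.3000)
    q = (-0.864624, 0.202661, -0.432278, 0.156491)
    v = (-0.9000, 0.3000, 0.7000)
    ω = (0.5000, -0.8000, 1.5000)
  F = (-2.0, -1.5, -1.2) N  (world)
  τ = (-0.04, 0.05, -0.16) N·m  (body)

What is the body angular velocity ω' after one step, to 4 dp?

ω' = (0.5130, -0.7800, 1.4808)

angular accel α = (0.6500, 1.0000, -0.9600)
ω + α·dt = (0.5130, -0.7800, 1.4808)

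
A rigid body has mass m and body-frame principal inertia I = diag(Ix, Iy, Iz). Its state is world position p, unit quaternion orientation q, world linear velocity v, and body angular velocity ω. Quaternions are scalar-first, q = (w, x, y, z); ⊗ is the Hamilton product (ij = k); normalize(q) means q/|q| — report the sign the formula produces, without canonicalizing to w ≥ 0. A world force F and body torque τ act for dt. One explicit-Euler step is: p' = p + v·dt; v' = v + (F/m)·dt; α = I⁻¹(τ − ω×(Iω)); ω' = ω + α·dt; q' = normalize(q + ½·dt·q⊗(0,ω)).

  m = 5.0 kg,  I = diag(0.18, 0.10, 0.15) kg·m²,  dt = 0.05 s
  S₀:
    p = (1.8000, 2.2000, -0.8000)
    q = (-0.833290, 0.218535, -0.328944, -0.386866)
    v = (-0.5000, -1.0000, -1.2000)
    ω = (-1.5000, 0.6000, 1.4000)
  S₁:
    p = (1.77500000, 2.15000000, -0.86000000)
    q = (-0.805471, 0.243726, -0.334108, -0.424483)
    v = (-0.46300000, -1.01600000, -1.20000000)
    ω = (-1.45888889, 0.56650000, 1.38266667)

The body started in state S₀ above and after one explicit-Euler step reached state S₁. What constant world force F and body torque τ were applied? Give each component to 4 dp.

rate change Δω = (0.04111111, -0.03350000, -0.01733333)
applied torque τ = (0.1900, -0.1300, 0.0200)
velocity change Δv = (0.03700000, -0.01600000, 0.00000000)
F = m·Δv/dt = (3.7000, -1.6000, 0.0000)

F = (3.7000, -1.6000, 0.0000)
τ = (0.1900, -0.1300, 0.0200)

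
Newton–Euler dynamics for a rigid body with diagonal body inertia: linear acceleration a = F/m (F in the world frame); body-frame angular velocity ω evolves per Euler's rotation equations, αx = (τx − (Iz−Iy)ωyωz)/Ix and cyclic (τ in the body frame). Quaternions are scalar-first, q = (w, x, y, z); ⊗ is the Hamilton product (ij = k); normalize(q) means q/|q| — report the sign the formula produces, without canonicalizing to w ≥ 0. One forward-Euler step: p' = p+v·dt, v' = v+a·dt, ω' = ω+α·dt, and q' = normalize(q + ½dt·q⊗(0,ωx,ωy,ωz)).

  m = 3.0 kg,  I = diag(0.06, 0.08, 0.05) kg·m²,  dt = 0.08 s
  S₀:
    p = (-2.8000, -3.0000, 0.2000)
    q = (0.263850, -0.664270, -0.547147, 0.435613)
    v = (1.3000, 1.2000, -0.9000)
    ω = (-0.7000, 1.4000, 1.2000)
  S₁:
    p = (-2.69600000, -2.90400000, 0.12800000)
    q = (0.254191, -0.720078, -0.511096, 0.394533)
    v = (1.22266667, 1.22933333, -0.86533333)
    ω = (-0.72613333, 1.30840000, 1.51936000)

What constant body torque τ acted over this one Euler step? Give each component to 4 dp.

ω₁ − ω₀ = (-0.02613333, -0.09160000, 0.31936000)
applied torque τ = (-0.0700, -0.1000, 0.1800)

τ = (-0.0700, -0.1000, 0.1800)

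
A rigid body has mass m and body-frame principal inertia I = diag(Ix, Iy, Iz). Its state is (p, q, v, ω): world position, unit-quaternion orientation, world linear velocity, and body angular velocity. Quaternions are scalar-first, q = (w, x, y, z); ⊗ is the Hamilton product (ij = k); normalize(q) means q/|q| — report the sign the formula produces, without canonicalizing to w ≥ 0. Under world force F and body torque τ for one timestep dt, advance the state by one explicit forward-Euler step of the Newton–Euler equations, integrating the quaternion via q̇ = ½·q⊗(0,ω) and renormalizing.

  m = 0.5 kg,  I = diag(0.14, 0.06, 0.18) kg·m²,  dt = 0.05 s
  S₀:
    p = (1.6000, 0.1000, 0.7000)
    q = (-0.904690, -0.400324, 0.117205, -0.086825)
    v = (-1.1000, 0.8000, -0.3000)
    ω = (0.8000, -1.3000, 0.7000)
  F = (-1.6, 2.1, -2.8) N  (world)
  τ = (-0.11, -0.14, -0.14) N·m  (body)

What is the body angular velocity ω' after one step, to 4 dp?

ω' = (0.7997, -1.3980, 0.6380)

α = I⁻¹(τ − ω×Iω) = (-0.0057, -1.9600, -1.2400)
new body rate ω' = (0.7997, -1.3980, 0.6380)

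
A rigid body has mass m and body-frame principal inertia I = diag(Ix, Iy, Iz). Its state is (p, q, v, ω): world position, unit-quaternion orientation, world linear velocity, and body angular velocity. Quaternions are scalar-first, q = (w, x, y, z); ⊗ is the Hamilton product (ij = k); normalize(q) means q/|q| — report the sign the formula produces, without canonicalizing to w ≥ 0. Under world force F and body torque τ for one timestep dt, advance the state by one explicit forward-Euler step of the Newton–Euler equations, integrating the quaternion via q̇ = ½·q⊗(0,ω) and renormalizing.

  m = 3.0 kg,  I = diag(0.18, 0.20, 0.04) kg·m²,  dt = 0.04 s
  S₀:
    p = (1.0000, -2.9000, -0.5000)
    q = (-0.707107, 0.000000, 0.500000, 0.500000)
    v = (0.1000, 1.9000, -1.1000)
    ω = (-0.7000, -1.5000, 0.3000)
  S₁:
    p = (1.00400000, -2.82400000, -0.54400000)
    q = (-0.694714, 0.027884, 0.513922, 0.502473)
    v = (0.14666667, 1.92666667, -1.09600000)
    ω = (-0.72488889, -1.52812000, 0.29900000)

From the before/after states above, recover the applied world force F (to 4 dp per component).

v₁ − v₀ = (0.04666667, 0.02666667, 0.00400000)
applied force F = (3.5000, 2.0000, 0.3000)

F = (3.5000, 2.0000, 0.3000)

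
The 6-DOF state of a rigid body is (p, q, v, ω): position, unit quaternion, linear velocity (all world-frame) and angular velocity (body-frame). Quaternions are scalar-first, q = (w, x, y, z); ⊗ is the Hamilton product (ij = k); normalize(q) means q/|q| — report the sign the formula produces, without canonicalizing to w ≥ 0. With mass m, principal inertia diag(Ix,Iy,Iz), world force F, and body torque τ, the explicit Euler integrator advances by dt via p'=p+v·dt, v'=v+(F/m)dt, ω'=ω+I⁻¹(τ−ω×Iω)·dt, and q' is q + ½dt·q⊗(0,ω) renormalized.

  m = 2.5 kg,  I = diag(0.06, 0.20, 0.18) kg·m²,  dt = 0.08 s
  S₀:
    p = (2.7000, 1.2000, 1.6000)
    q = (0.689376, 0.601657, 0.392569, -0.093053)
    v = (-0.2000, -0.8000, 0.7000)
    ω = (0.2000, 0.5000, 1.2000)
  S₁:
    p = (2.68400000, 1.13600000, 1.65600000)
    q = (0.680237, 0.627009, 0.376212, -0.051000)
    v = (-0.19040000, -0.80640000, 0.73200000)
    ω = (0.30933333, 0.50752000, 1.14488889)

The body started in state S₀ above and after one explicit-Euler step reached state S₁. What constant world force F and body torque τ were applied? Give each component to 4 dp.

F = (0.3000, -0.2000, 1.0000)
τ = (0.0700, -0.0100, -0.1100)

Δω = ω₁−ω₀ = (0.10933333, 0.00752000, -0.05511111)
ω₀×(Iω₀) = (-0.0120, -0.0288, 0.0140)
τ = I·(Δω/dt) + ω₀×(Iω₀) = (0.0700, -0.0100, -0.1100)
v₁ − v₀ = (0.00960000, -0.00640000, 0.03200000)
applied force F = (0.3000, -0.2000, 1.0000)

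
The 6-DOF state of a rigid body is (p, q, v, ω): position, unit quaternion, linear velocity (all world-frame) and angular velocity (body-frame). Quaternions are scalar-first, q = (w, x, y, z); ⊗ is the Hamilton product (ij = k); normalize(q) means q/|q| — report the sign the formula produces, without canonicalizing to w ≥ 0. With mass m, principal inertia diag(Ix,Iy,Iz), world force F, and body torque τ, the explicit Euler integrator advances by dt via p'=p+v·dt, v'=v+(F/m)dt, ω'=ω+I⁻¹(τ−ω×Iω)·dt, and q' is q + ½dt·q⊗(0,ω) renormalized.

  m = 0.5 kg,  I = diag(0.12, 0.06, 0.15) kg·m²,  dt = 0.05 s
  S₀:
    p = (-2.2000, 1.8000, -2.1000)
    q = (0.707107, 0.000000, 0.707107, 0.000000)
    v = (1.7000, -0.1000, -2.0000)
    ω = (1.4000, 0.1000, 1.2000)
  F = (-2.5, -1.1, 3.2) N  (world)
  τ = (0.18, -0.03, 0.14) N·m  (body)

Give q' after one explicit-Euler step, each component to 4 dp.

q' = (0.7046, 0.0459, 0.7081, -0.0035)

Hamilton product q⊗(0,ω) = (-0.0707107, 1.8384782, 0.0707107, -0.1414214)
q' = normalize(q + ½dt·q⊗(0,ω)) = (0.7046, 0.0459, 0.7081, -0.0035)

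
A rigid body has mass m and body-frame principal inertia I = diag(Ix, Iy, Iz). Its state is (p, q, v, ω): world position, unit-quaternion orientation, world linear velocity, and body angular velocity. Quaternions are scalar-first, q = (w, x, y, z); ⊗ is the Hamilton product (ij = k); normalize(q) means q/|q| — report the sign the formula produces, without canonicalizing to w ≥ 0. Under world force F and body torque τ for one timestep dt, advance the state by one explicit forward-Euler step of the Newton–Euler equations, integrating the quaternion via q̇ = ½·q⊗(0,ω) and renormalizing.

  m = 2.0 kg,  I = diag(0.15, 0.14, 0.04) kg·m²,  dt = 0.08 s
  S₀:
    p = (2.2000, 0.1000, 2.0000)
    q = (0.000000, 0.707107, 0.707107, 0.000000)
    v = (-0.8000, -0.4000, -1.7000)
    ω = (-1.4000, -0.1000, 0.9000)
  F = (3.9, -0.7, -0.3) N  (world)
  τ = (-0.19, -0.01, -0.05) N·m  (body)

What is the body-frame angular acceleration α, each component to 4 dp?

precession coupling ω×(Iω) = (0.0090, -0.1386, -0.0014)
α = I⁻¹(τ − ω×Iω) = (-1.3267, 0.9186, -1.2150)

α = (-1.3267, 0.9186, -1.2150)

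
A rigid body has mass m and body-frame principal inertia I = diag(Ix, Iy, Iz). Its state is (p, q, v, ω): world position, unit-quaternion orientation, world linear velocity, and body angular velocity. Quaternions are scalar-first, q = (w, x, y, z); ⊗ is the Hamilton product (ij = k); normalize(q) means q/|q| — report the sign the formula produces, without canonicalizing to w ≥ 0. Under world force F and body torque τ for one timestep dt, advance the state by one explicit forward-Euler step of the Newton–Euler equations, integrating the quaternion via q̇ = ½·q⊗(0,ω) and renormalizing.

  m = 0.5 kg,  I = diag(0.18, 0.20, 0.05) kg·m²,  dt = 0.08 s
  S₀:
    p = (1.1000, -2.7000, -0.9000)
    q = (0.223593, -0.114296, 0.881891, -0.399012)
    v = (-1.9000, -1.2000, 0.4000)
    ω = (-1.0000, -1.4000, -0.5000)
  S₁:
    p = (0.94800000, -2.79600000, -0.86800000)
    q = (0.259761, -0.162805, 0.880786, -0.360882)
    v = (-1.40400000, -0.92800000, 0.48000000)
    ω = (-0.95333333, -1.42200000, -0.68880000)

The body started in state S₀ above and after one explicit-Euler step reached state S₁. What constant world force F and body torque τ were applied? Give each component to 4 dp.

Δv = v₁−v₀ = (0.49600000, 0.27200000, 0.08000000)
F = m·Δv/dt = (3.1000, 1.7000, 0.5000)
rate change Δω = (0.04666667, -0.02200000, -0.18880000)
τ = I·(Δω/dt) + ω₀×(Iω₀) = (0.0000, 0.0100, -0.0900)

F = (3.1000, 1.7000, 0.5000)
τ = (0.0000, 0.0100, -0.0900)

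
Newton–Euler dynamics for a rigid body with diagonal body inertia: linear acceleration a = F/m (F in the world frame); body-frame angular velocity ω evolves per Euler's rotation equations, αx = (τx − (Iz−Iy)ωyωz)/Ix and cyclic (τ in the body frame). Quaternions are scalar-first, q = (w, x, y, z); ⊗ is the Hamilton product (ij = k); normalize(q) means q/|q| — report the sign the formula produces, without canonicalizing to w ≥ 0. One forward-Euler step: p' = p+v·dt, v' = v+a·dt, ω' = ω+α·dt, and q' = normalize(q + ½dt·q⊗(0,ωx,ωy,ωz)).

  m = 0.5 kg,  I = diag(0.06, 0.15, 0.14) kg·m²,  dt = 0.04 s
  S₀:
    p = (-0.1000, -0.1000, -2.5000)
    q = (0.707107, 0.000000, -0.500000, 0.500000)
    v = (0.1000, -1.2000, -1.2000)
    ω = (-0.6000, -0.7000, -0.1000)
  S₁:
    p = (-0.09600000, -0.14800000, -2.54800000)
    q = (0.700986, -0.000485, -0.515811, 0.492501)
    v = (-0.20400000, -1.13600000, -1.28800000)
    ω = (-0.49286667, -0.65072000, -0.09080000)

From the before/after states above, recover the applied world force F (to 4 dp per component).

F = (-3.8000, 0.8000, -1.1000)

v₁ − v₀ = (-0.30400000, 0.06400000, -0.08800000)
m·(v₁−v₀)/dt = (-3.8000, 0.8000, -1.1000)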